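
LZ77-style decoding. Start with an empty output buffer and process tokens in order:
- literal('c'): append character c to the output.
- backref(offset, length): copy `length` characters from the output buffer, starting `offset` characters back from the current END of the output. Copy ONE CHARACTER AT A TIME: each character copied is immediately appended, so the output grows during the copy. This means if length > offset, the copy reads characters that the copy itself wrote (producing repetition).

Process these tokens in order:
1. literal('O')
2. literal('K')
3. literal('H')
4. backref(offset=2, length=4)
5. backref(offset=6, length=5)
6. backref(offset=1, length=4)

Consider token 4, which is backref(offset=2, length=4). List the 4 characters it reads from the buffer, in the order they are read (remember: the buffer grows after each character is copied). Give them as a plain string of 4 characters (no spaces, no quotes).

Token 1: literal('O'). Output: "O"
Token 2: literal('K'). Output: "OK"
Token 3: literal('H'). Output: "OKH"
Token 4: backref(off=2, len=4). Buffer before: "OKH" (len 3)
  byte 1: read out[1]='K', append. Buffer now: "OKHK"
  byte 2: read out[2]='H', append. Buffer now: "OKHKH"
  byte 3: read out[3]='K', append. Buffer now: "OKHKHK"
  byte 4: read out[4]='H', append. Buffer now: "OKHKHKH"

Answer: KHKH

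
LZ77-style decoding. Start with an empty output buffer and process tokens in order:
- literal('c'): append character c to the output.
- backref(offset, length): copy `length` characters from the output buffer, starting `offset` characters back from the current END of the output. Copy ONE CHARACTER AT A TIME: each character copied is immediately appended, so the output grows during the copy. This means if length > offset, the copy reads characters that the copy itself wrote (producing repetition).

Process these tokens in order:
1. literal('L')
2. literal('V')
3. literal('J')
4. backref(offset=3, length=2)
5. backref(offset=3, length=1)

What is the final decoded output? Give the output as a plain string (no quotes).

Answer: LVJLVJ

Derivation:
Token 1: literal('L'). Output: "L"
Token 2: literal('V'). Output: "LV"
Token 3: literal('J'). Output: "LVJ"
Token 4: backref(off=3, len=2). Copied 'LV' from pos 0. Output: "LVJLV"
Token 5: backref(off=3, len=1). Copied 'J' from pos 2. Output: "LVJLVJ"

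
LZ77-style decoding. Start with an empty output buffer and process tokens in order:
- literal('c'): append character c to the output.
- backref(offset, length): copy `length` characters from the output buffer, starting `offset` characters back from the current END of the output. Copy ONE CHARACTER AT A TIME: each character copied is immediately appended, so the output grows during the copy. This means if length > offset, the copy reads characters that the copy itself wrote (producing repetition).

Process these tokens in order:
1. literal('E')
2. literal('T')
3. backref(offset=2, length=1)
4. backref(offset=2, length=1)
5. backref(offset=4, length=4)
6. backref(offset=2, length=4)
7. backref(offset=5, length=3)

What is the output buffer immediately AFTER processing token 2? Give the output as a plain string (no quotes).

Answer: ET

Derivation:
Token 1: literal('E'). Output: "E"
Token 2: literal('T'). Output: "ET"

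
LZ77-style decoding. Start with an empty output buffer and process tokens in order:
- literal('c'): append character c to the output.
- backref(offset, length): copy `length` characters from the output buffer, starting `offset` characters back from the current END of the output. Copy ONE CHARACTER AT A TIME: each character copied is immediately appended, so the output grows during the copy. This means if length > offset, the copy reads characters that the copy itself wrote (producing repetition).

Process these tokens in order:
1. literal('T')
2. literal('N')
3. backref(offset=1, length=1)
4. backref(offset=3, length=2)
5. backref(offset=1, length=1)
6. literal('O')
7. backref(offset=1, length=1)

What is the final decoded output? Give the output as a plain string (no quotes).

Answer: TNNTNNOO

Derivation:
Token 1: literal('T'). Output: "T"
Token 2: literal('N'). Output: "TN"
Token 3: backref(off=1, len=1). Copied 'N' from pos 1. Output: "TNN"
Token 4: backref(off=3, len=2). Copied 'TN' from pos 0. Output: "TNNTN"
Token 5: backref(off=1, len=1). Copied 'N' from pos 4. Output: "TNNTNN"
Token 6: literal('O'). Output: "TNNTNNO"
Token 7: backref(off=1, len=1). Copied 'O' from pos 6. Output: "TNNTNNOO"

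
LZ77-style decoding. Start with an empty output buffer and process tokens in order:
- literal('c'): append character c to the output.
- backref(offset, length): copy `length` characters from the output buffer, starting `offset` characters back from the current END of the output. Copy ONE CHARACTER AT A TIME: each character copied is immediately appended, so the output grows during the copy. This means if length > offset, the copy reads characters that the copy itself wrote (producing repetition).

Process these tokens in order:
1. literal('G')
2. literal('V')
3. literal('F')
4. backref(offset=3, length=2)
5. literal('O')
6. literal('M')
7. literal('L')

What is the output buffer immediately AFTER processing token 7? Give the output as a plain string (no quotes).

Token 1: literal('G'). Output: "G"
Token 2: literal('V'). Output: "GV"
Token 3: literal('F'). Output: "GVF"
Token 4: backref(off=3, len=2). Copied 'GV' from pos 0. Output: "GVFGV"
Token 5: literal('O'). Output: "GVFGVO"
Token 6: literal('M'). Output: "GVFGVOM"
Token 7: literal('L'). Output: "GVFGVOML"

Answer: GVFGVOML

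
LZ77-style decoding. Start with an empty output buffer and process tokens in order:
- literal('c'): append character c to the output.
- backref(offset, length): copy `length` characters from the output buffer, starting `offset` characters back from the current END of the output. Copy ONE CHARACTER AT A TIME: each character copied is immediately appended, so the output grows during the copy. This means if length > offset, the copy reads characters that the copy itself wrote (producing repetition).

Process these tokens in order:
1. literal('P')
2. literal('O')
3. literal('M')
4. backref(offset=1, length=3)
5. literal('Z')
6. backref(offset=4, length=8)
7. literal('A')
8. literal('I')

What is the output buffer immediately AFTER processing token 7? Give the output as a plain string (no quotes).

Answer: POMMMMZMMMZMMMZA

Derivation:
Token 1: literal('P'). Output: "P"
Token 2: literal('O'). Output: "PO"
Token 3: literal('M'). Output: "POM"
Token 4: backref(off=1, len=3) (overlapping!). Copied 'MMM' from pos 2. Output: "POMMMM"
Token 5: literal('Z'). Output: "POMMMMZ"
Token 6: backref(off=4, len=8) (overlapping!). Copied 'MMMZMMMZ' from pos 3. Output: "POMMMMZMMMZMMMZ"
Token 7: literal('A'). Output: "POMMMMZMMMZMMMZA"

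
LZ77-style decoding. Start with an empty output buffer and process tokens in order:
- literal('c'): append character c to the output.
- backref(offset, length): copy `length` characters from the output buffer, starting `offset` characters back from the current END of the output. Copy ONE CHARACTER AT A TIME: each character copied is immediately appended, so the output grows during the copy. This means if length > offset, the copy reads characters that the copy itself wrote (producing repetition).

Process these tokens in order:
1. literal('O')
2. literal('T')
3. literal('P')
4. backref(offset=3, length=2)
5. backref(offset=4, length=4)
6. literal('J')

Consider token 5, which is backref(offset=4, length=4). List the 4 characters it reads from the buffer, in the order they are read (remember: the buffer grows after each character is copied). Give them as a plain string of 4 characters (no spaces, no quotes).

Token 1: literal('O'). Output: "O"
Token 2: literal('T'). Output: "OT"
Token 3: literal('P'). Output: "OTP"
Token 4: backref(off=3, len=2). Copied 'OT' from pos 0. Output: "OTPOT"
Token 5: backref(off=4, len=4). Buffer before: "OTPOT" (len 5)
  byte 1: read out[1]='T', append. Buffer now: "OTPOTT"
  byte 2: read out[2]='P', append. Buffer now: "OTPOTTP"
  byte 3: read out[3]='O', append. Buffer now: "OTPOTTPO"
  byte 4: read out[4]='T', append. Buffer now: "OTPOTTPOT"

Answer: TPOT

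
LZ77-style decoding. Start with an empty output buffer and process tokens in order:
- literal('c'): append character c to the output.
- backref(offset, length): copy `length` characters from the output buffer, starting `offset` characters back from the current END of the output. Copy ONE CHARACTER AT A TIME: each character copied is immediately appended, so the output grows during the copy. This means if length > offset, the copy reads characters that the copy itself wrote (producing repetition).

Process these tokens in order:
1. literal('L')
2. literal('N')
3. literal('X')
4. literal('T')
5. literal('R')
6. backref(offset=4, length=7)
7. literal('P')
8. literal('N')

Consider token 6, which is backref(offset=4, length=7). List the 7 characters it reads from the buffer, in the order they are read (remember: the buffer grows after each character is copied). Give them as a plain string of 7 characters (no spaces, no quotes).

Answer: NXTRNXT

Derivation:
Token 1: literal('L'). Output: "L"
Token 2: literal('N'). Output: "LN"
Token 3: literal('X'). Output: "LNX"
Token 4: literal('T'). Output: "LNXT"
Token 5: literal('R'). Output: "LNXTR"
Token 6: backref(off=4, len=7). Buffer before: "LNXTR" (len 5)
  byte 1: read out[1]='N', append. Buffer now: "LNXTRN"
  byte 2: read out[2]='X', append. Buffer now: "LNXTRNX"
  byte 3: read out[3]='T', append. Buffer now: "LNXTRNXT"
  byte 4: read out[4]='R', append. Buffer now: "LNXTRNXTR"
  byte 5: read out[5]='N', append. Buffer now: "LNXTRNXTRN"
  byte 6: read out[6]='X', append. Buffer now: "LNXTRNXTRNX"
  byte 7: read out[7]='T', append. Buffer now: "LNXTRNXTRNXT"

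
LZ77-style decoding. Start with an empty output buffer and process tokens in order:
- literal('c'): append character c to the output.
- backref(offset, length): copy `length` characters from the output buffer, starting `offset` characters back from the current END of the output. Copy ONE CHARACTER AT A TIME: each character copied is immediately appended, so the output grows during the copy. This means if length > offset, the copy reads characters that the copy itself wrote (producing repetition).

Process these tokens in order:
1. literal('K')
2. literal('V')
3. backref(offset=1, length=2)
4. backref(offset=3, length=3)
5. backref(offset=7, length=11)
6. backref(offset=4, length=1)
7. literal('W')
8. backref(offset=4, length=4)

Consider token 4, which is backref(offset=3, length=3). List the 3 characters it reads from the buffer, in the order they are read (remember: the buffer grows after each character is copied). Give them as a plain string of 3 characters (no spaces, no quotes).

Token 1: literal('K'). Output: "K"
Token 2: literal('V'). Output: "KV"
Token 3: backref(off=1, len=2) (overlapping!). Copied 'VV' from pos 1. Output: "KVVV"
Token 4: backref(off=3, len=3). Buffer before: "KVVV" (len 4)
  byte 1: read out[1]='V', append. Buffer now: "KVVVV"
  byte 2: read out[2]='V', append. Buffer now: "KVVVVV"
  byte 3: read out[3]='V', append. Buffer now: "KVVVVVV"

Answer: VVV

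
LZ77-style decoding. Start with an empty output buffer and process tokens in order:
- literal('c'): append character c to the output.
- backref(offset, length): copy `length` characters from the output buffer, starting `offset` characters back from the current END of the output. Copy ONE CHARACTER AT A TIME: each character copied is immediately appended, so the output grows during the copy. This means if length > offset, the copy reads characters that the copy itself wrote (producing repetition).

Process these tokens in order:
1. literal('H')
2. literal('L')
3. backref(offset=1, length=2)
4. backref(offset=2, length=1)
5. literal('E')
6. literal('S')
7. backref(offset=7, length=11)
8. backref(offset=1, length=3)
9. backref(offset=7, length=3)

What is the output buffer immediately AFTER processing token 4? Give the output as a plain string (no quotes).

Token 1: literal('H'). Output: "H"
Token 2: literal('L'). Output: "HL"
Token 3: backref(off=1, len=2) (overlapping!). Copied 'LL' from pos 1. Output: "HLLL"
Token 4: backref(off=2, len=1). Copied 'L' from pos 2. Output: "HLLLL"

Answer: HLLLL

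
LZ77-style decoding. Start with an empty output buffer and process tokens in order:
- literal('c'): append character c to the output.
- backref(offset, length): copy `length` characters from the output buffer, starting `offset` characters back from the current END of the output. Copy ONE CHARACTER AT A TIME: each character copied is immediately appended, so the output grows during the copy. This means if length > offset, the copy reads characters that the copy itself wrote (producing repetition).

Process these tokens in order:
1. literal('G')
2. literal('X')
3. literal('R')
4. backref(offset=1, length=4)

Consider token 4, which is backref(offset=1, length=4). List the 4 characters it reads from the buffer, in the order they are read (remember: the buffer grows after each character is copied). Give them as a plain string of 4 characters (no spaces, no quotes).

Token 1: literal('G'). Output: "G"
Token 2: literal('X'). Output: "GX"
Token 3: literal('R'). Output: "GXR"
Token 4: backref(off=1, len=4). Buffer before: "GXR" (len 3)
  byte 1: read out[2]='R', append. Buffer now: "GXRR"
  byte 2: read out[3]='R', append. Buffer now: "GXRRR"
  byte 3: read out[4]='R', append. Buffer now: "GXRRRR"
  byte 4: read out[5]='R', append. Buffer now: "GXRRRRR"

Answer: RRRR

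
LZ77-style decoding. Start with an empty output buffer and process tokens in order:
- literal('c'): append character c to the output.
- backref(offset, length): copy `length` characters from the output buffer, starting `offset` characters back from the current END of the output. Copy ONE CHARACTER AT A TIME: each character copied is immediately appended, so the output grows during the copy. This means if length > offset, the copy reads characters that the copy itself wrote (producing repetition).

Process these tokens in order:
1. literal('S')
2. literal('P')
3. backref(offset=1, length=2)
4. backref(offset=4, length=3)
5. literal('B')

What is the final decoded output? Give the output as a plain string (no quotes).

Answer: SPPPSPPB

Derivation:
Token 1: literal('S'). Output: "S"
Token 2: literal('P'). Output: "SP"
Token 3: backref(off=1, len=2) (overlapping!). Copied 'PP' from pos 1. Output: "SPPP"
Token 4: backref(off=4, len=3). Copied 'SPP' from pos 0. Output: "SPPPSPP"
Token 5: literal('B'). Output: "SPPPSPPB"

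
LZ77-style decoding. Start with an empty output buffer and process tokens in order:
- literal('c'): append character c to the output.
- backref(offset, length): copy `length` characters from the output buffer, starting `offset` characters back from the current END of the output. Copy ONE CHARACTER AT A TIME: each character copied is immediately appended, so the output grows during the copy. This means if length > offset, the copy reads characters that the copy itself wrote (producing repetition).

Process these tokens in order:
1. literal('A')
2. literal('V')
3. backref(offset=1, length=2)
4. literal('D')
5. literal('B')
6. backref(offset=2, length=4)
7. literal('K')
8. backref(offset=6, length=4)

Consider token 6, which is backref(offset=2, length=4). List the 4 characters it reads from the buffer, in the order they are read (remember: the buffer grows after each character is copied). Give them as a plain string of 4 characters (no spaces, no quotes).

Answer: DBDB

Derivation:
Token 1: literal('A'). Output: "A"
Token 2: literal('V'). Output: "AV"
Token 3: backref(off=1, len=2) (overlapping!). Copied 'VV' from pos 1. Output: "AVVV"
Token 4: literal('D'). Output: "AVVVD"
Token 5: literal('B'). Output: "AVVVDB"
Token 6: backref(off=2, len=4). Buffer before: "AVVVDB" (len 6)
  byte 1: read out[4]='D', append. Buffer now: "AVVVDBD"
  byte 2: read out[5]='B', append. Buffer now: "AVVVDBDB"
  byte 3: read out[6]='D', append. Buffer now: "AVVVDBDBD"
  byte 4: read out[7]='B', append. Buffer now: "AVVVDBDBDB"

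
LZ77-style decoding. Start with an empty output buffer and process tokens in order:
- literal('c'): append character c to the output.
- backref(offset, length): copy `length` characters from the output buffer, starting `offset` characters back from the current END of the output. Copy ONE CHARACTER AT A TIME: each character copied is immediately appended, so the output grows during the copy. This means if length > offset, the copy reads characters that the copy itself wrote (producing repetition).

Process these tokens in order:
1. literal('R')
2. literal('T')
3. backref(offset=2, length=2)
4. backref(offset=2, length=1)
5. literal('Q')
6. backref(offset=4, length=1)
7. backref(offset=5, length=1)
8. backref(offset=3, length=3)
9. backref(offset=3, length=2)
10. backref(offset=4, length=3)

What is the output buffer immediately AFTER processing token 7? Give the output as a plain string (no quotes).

Answer: RTRTRQRR

Derivation:
Token 1: literal('R'). Output: "R"
Token 2: literal('T'). Output: "RT"
Token 3: backref(off=2, len=2). Copied 'RT' from pos 0. Output: "RTRT"
Token 4: backref(off=2, len=1). Copied 'R' from pos 2. Output: "RTRTR"
Token 5: literal('Q'). Output: "RTRTRQ"
Token 6: backref(off=4, len=1). Copied 'R' from pos 2. Output: "RTRTRQR"
Token 7: backref(off=5, len=1). Copied 'R' from pos 2. Output: "RTRTRQRR"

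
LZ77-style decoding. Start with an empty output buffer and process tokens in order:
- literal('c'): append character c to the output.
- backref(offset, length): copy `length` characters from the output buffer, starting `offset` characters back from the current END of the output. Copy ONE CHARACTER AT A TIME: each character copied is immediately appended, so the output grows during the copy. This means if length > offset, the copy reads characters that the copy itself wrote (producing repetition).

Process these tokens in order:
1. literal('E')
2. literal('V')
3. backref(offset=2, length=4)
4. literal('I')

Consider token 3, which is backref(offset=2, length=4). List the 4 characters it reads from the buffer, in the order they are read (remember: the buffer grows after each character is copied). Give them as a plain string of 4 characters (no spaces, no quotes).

Token 1: literal('E'). Output: "E"
Token 2: literal('V'). Output: "EV"
Token 3: backref(off=2, len=4). Buffer before: "EV" (len 2)
  byte 1: read out[0]='E', append. Buffer now: "EVE"
  byte 2: read out[1]='V', append. Buffer now: "EVEV"
  byte 3: read out[2]='E', append. Buffer now: "EVEVE"
  byte 4: read out[3]='V', append. Buffer now: "EVEVEV"

Answer: EVEV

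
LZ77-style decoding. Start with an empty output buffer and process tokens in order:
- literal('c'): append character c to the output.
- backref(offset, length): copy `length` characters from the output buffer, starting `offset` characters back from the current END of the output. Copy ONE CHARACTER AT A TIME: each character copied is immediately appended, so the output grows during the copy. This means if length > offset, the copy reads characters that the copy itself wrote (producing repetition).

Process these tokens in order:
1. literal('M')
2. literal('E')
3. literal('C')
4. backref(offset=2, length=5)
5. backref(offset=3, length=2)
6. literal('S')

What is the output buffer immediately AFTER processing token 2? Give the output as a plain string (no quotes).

Token 1: literal('M'). Output: "M"
Token 2: literal('E'). Output: "ME"

Answer: ME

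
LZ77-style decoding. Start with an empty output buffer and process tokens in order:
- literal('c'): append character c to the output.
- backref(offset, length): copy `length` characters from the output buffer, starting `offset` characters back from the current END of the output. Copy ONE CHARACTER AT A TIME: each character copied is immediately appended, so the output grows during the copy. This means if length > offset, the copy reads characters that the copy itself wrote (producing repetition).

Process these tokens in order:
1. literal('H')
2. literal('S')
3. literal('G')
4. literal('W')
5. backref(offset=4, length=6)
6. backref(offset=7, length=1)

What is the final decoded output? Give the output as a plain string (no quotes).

Token 1: literal('H'). Output: "H"
Token 2: literal('S'). Output: "HS"
Token 3: literal('G'). Output: "HSG"
Token 4: literal('W'). Output: "HSGW"
Token 5: backref(off=4, len=6) (overlapping!). Copied 'HSGWHS' from pos 0. Output: "HSGWHSGWHS"
Token 6: backref(off=7, len=1). Copied 'W' from pos 3. Output: "HSGWHSGWHSW"

Answer: HSGWHSGWHSW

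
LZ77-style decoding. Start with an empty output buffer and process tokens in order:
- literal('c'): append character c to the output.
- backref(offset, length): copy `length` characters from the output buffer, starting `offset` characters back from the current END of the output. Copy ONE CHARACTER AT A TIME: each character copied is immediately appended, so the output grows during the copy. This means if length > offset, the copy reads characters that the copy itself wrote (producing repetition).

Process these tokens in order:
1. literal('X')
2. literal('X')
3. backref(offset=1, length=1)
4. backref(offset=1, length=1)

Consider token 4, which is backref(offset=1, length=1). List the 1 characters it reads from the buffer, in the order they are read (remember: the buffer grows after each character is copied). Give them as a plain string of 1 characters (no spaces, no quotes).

Answer: X

Derivation:
Token 1: literal('X'). Output: "X"
Token 2: literal('X'). Output: "XX"
Token 3: backref(off=1, len=1). Copied 'X' from pos 1. Output: "XXX"
Token 4: backref(off=1, len=1). Buffer before: "XXX" (len 3)
  byte 1: read out[2]='X', append. Buffer now: "XXXX"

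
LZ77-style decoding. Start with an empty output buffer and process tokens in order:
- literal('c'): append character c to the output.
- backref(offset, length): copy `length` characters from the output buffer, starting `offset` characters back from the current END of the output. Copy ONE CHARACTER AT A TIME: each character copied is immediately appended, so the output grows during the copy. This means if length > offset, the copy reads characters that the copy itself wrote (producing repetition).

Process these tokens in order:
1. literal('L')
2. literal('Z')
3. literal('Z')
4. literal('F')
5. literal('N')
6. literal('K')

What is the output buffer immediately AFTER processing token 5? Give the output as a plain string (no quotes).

Token 1: literal('L'). Output: "L"
Token 2: literal('Z'). Output: "LZ"
Token 3: literal('Z'). Output: "LZZ"
Token 4: literal('F'). Output: "LZZF"
Token 5: literal('N'). Output: "LZZFN"

Answer: LZZFN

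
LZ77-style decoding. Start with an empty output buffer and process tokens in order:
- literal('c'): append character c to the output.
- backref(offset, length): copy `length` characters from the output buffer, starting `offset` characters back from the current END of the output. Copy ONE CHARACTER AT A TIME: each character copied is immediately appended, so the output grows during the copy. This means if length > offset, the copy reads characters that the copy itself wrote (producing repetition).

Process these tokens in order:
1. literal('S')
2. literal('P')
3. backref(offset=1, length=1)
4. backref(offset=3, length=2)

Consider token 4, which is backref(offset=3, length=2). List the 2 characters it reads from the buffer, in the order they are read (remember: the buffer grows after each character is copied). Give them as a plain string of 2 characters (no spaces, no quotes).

Answer: SP

Derivation:
Token 1: literal('S'). Output: "S"
Token 2: literal('P'). Output: "SP"
Token 3: backref(off=1, len=1). Copied 'P' from pos 1. Output: "SPP"
Token 4: backref(off=3, len=2). Buffer before: "SPP" (len 3)
  byte 1: read out[0]='S', append. Buffer now: "SPPS"
  byte 2: read out[1]='P', append. Buffer now: "SPPSP"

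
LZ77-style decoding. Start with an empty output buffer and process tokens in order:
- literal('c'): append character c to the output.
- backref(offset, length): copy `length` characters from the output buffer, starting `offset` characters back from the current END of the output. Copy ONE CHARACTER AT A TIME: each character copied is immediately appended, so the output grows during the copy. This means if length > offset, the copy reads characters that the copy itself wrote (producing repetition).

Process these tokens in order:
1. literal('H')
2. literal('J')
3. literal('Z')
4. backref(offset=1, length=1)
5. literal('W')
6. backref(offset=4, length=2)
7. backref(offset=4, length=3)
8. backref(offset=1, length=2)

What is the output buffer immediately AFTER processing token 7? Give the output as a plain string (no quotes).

Token 1: literal('H'). Output: "H"
Token 2: literal('J'). Output: "HJ"
Token 3: literal('Z'). Output: "HJZ"
Token 4: backref(off=1, len=1). Copied 'Z' from pos 2. Output: "HJZZ"
Token 5: literal('W'). Output: "HJZZW"
Token 6: backref(off=4, len=2). Copied 'JZ' from pos 1. Output: "HJZZWJZ"
Token 7: backref(off=4, len=3). Copied 'ZWJ' from pos 3. Output: "HJZZWJZZWJ"

Answer: HJZZWJZZWJ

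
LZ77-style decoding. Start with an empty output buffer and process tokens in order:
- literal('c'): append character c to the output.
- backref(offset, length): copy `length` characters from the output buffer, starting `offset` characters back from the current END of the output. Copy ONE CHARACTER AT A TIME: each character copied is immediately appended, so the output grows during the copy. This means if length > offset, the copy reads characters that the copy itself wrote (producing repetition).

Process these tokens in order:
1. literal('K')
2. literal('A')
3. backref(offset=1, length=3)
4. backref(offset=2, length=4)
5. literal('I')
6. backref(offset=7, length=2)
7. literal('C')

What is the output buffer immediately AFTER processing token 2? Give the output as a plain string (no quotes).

Token 1: literal('K'). Output: "K"
Token 2: literal('A'). Output: "KA"

Answer: KA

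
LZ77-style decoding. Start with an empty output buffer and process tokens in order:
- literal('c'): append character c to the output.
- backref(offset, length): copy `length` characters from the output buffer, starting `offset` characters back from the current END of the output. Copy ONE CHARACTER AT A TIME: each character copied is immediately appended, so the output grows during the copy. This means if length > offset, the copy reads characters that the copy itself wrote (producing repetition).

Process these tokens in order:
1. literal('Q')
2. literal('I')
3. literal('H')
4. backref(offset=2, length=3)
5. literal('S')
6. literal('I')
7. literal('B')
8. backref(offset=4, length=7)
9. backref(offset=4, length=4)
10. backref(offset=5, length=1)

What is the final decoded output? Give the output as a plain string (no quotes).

Answer: QIHIHISIBISIBISIBISII

Derivation:
Token 1: literal('Q'). Output: "Q"
Token 2: literal('I'). Output: "QI"
Token 3: literal('H'). Output: "QIH"
Token 4: backref(off=2, len=3) (overlapping!). Copied 'IHI' from pos 1. Output: "QIHIHI"
Token 5: literal('S'). Output: "QIHIHIS"
Token 6: literal('I'). Output: "QIHIHISI"
Token 7: literal('B'). Output: "QIHIHISIB"
Token 8: backref(off=4, len=7) (overlapping!). Copied 'ISIBISI' from pos 5. Output: "QIHIHISIBISIBISI"
Token 9: backref(off=4, len=4). Copied 'BISI' from pos 12. Output: "QIHIHISIBISIBISIBISI"
Token 10: backref(off=5, len=1). Copied 'I' from pos 15. Output: "QIHIHISIBISIBISIBISII"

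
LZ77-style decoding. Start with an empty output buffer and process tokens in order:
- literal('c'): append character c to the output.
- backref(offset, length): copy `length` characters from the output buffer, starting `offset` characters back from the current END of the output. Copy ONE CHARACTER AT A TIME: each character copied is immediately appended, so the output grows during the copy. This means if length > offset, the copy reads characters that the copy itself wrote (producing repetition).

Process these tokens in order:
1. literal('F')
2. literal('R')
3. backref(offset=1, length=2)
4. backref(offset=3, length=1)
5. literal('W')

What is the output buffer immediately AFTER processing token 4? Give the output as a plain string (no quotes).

Token 1: literal('F'). Output: "F"
Token 2: literal('R'). Output: "FR"
Token 3: backref(off=1, len=2) (overlapping!). Copied 'RR' from pos 1. Output: "FRRR"
Token 4: backref(off=3, len=1). Copied 'R' from pos 1. Output: "FRRRR"

Answer: FRRRR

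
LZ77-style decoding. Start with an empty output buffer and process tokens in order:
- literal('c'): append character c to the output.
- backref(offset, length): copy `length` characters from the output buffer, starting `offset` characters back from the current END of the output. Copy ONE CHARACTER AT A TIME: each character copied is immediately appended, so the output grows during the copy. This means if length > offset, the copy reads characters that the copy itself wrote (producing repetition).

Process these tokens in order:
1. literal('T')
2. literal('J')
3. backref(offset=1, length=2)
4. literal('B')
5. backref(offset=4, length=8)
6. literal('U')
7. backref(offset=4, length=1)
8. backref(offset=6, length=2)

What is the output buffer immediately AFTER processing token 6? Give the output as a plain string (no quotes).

Answer: TJJJBJJJBJJJBU

Derivation:
Token 1: literal('T'). Output: "T"
Token 2: literal('J'). Output: "TJ"
Token 3: backref(off=1, len=2) (overlapping!). Copied 'JJ' from pos 1. Output: "TJJJ"
Token 4: literal('B'). Output: "TJJJB"
Token 5: backref(off=4, len=8) (overlapping!). Copied 'JJJBJJJB' from pos 1. Output: "TJJJBJJJBJJJB"
Token 6: literal('U'). Output: "TJJJBJJJBJJJBU"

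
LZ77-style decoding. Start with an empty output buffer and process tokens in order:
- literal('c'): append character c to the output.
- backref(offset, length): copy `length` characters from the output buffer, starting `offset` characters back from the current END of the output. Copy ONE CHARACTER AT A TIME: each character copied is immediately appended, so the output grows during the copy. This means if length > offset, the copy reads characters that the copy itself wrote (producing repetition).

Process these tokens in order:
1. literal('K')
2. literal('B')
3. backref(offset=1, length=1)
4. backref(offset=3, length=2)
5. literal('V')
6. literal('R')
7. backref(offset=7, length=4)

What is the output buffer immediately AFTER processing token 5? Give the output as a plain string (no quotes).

Token 1: literal('K'). Output: "K"
Token 2: literal('B'). Output: "KB"
Token 3: backref(off=1, len=1). Copied 'B' from pos 1. Output: "KBB"
Token 4: backref(off=3, len=2). Copied 'KB' from pos 0. Output: "KBBKB"
Token 5: literal('V'). Output: "KBBKBV"

Answer: KBBKBV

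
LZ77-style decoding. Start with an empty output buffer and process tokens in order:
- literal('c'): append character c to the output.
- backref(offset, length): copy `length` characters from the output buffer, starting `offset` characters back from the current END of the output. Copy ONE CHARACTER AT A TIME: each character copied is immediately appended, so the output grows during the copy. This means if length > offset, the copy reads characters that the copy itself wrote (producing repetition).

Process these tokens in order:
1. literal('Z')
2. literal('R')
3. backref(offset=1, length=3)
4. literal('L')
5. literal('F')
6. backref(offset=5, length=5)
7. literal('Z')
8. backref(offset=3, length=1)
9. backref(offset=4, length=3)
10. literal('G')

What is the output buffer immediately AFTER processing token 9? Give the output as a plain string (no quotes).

Answer: ZRRRRLFRRRLFZLLFZ

Derivation:
Token 1: literal('Z'). Output: "Z"
Token 2: literal('R'). Output: "ZR"
Token 3: backref(off=1, len=3) (overlapping!). Copied 'RRR' from pos 1. Output: "ZRRRR"
Token 4: literal('L'). Output: "ZRRRRL"
Token 5: literal('F'). Output: "ZRRRRLF"
Token 6: backref(off=5, len=5). Copied 'RRRLF' from pos 2. Output: "ZRRRRLFRRRLF"
Token 7: literal('Z'). Output: "ZRRRRLFRRRLFZ"
Token 8: backref(off=3, len=1). Copied 'L' from pos 10. Output: "ZRRRRLFRRRLFZL"
Token 9: backref(off=4, len=3). Copied 'LFZ' from pos 10. Output: "ZRRRRLFRRRLFZLLFZ"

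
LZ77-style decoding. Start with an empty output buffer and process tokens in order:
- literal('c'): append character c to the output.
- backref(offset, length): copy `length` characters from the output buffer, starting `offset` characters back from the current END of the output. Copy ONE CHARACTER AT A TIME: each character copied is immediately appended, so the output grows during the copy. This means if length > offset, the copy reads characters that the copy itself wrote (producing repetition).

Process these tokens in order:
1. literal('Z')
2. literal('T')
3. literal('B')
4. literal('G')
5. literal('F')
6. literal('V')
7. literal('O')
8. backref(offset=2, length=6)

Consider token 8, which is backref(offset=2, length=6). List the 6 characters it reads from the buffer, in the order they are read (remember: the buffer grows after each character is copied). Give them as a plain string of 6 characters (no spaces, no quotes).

Token 1: literal('Z'). Output: "Z"
Token 2: literal('T'). Output: "ZT"
Token 3: literal('B'). Output: "ZTB"
Token 4: literal('G'). Output: "ZTBG"
Token 5: literal('F'). Output: "ZTBGF"
Token 6: literal('V'). Output: "ZTBGFV"
Token 7: literal('O'). Output: "ZTBGFVO"
Token 8: backref(off=2, len=6). Buffer before: "ZTBGFVO" (len 7)
  byte 1: read out[5]='V', append. Buffer now: "ZTBGFVOV"
  byte 2: read out[6]='O', append. Buffer now: "ZTBGFVOVO"
  byte 3: read out[7]='V', append. Buffer now: "ZTBGFVOVOV"
  byte 4: read out[8]='O', append. Buffer now: "ZTBGFVOVOVO"
  byte 5: read out[9]='V', append. Buffer now: "ZTBGFVOVOVOV"
  byte 6: read out[10]='O', append. Buffer now: "ZTBGFVOVOVOVO"

Answer: VOVOVO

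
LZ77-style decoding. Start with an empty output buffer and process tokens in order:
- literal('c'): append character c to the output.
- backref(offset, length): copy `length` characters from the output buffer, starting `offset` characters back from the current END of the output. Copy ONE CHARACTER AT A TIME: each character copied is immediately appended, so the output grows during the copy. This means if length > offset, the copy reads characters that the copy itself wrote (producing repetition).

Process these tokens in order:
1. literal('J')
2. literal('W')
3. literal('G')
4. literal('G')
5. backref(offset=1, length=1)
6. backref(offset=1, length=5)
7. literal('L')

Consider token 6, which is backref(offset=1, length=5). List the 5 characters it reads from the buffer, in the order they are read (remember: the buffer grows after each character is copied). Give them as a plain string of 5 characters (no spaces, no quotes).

Answer: GGGGG

Derivation:
Token 1: literal('J'). Output: "J"
Token 2: literal('W'). Output: "JW"
Token 3: literal('G'). Output: "JWG"
Token 4: literal('G'). Output: "JWGG"
Token 5: backref(off=1, len=1). Copied 'G' from pos 3. Output: "JWGGG"
Token 6: backref(off=1, len=5). Buffer before: "JWGGG" (len 5)
  byte 1: read out[4]='G', append. Buffer now: "JWGGGG"
  byte 2: read out[5]='G', append. Buffer now: "JWGGGGG"
  byte 3: read out[6]='G', append. Buffer now: "JWGGGGGG"
  byte 4: read out[7]='G', append. Buffer now: "JWGGGGGGG"
  byte 5: read out[8]='G', append. Buffer now: "JWGGGGGGGG"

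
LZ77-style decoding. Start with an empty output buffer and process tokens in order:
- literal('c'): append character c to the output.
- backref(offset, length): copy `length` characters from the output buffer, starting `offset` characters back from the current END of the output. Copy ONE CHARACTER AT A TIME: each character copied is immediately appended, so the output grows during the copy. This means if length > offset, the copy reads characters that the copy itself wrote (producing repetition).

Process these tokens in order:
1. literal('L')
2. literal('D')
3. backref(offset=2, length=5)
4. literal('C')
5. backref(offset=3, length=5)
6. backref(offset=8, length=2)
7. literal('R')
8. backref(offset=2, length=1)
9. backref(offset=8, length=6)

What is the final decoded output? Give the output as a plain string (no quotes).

Token 1: literal('L'). Output: "L"
Token 2: literal('D'). Output: "LD"
Token 3: backref(off=2, len=5) (overlapping!). Copied 'LDLDL' from pos 0. Output: "LDLDLDL"
Token 4: literal('C'). Output: "LDLDLDLC"
Token 5: backref(off=3, len=5) (overlapping!). Copied 'DLCDL' from pos 5. Output: "LDLDLDLCDLCDL"
Token 6: backref(off=8, len=2). Copied 'DL' from pos 5. Output: "LDLDLDLCDLCDLDL"
Token 7: literal('R'). Output: "LDLDLDLCDLCDLDLR"
Token 8: backref(off=2, len=1). Copied 'L' from pos 14. Output: "LDLDLDLCDLCDLDLRL"
Token 9: backref(off=8, len=6). Copied 'LCDLDL' from pos 9. Output: "LDLDLDLCDLCDLDLRLLCDLDL"

Answer: LDLDLDLCDLCDLDLRLLCDLDL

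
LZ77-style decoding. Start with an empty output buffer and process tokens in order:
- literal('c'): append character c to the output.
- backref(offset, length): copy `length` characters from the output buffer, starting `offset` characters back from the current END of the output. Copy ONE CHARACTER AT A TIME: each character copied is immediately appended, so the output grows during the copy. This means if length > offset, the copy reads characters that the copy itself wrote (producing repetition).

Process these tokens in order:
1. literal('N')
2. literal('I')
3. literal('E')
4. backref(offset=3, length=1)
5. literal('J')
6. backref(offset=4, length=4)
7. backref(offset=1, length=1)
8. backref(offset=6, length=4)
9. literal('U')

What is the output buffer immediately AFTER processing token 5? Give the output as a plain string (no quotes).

Token 1: literal('N'). Output: "N"
Token 2: literal('I'). Output: "NI"
Token 3: literal('E'). Output: "NIE"
Token 4: backref(off=3, len=1). Copied 'N' from pos 0. Output: "NIEN"
Token 5: literal('J'). Output: "NIENJ"

Answer: NIENJ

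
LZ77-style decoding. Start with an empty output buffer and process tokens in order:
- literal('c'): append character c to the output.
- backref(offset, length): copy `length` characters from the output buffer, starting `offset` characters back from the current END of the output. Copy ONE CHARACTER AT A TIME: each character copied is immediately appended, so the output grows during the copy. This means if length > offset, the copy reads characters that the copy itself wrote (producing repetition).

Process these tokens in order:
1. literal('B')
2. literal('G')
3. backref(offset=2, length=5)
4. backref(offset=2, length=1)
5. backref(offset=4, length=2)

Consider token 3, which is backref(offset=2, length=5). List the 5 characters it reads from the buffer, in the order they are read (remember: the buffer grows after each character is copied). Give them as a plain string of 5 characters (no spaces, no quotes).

Token 1: literal('B'). Output: "B"
Token 2: literal('G'). Output: "BG"
Token 3: backref(off=2, len=5). Buffer before: "BG" (len 2)
  byte 1: read out[0]='B', append. Buffer now: "BGB"
  byte 2: read out[1]='G', append. Buffer now: "BGBG"
  byte 3: read out[2]='B', append. Buffer now: "BGBGB"
  byte 4: read out[3]='G', append. Buffer now: "BGBGBG"
  byte 5: read out[4]='B', append. Buffer now: "BGBGBGB"

Answer: BGBGB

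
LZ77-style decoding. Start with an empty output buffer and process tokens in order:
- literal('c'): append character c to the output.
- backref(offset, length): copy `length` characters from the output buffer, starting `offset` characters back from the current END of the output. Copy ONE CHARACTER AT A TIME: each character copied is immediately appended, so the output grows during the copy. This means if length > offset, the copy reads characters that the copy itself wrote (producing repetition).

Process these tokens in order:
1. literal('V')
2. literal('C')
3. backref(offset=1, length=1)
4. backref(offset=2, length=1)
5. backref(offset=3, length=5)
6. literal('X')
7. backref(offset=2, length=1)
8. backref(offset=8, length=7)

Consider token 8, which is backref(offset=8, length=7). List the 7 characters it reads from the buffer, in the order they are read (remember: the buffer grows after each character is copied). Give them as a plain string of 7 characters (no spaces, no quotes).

Token 1: literal('V'). Output: "V"
Token 2: literal('C'). Output: "VC"
Token 3: backref(off=1, len=1). Copied 'C' from pos 1. Output: "VCC"
Token 4: backref(off=2, len=1). Copied 'C' from pos 1. Output: "VCCC"
Token 5: backref(off=3, len=5) (overlapping!). Copied 'CCCCC' from pos 1. Output: "VCCCCCCCC"
Token 6: literal('X'). Output: "VCCCCCCCCX"
Token 7: backref(off=2, len=1). Copied 'C' from pos 8. Output: "VCCCCCCCCXC"
Token 8: backref(off=8, len=7). Buffer before: "VCCCCCCCCXC" (len 11)
  byte 1: read out[3]='C', append. Buffer now: "VCCCCCCCCXCC"
  byte 2: read out[4]='C', append. Buffer now: "VCCCCCCCCXCCC"
  byte 3: read out[5]='C', append. Buffer now: "VCCCCCCCCXCCCC"
  byte 4: read out[6]='C', append. Buffer now: "VCCCCCCCCXCCCCC"
  byte 5: read out[7]='C', append. Buffer now: "VCCCCCCCCXCCCCCC"
  byte 6: read out[8]='C', append. Buffer now: "VCCCCCCCCXCCCCCCC"
  byte 7: read out[9]='X', append. Buffer now: "VCCCCCCCCXCCCCCCCX"

Answer: CCCCCCX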